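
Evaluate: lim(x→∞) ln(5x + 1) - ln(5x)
This is an ∞-∞ indeterminate form.

Combine fractions or rationalize to convert ∞-∞ to 0/0 form:
  lim(x→∞) ln(5x + 1) - ln(5x) = 0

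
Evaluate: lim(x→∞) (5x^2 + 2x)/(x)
This is an ∞/∞ indeterminate form.

Apply L'Hôpital's rule: differentiate numerator and denominator separately.
  f(x) = 5·x^2 + 2·x   ⇒   f'(x) = 10·x + 2
  g(x) = x   ⇒   g'(x) = 1
  lim(x→∞) f'(x)/g'(x) = lim(x→∞) (10·x + 2)/(1)
  = ∞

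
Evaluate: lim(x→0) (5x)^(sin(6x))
This is an exponential indeterminate form.

For exponential indeterminate forms, take the natural log:
  Let L = lim(x→0) (5x)^(sin(6x))
  Then ln(L) = lim(x→0) [exponent × ln(base)]
  Evaluate using L'Hôpital or standard limits, then exponentiate.
  L = 1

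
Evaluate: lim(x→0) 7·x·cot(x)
This is a 0·∞ indeterminate form.

Rewrite 0·∞ as a quotient (0/0 or ∞/∞ form), then apply L'Hôpital's rule:
  lim(x→0) 7·x·cot(x) = 7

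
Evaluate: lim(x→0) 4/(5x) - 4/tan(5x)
This is an ∞-∞ indeterminate form.

Combine fractions or rationalize to convert ∞-∞ to 0/0 form:
  lim(x→0) 4/(5x) - 4/tan(5x) = 0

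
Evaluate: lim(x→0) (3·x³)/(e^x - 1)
This is a 0/0 indeterminate form.

Apply L'Hôpital's rule: differentiate numerator and denominator separately.
  f(x) = 3·x^3   ⇒   f'(x) = 9·x^2
  g(x) = e^(x) - 1   ⇒   g'(x) = e^(x)
  lim(x→0) f'(x)/g'(x) = lim(x→0) (9·x^2)/(e^(x))
  = 0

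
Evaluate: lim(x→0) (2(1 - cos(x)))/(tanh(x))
This is a 0/0 indeterminate form.

Apply L'Hôpital's rule: differentiate numerator and denominator separately.
  f(x) = 2 - 2·cos(x)   ⇒   f'(x) = 2·sin(x)
  g(x) = tanh(x)   ⇒   g'(x) = 1 - tanh(x)^2
  lim(x→0) f'(x)/g'(x) = lim(x→0) (2·sin(x))/(1 - tanh(x)^2)
  = 0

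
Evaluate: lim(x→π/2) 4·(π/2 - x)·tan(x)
This is a 0·∞ indeterminate form.

Rewrite 0·∞ as a quotient (0/0 or ∞/∞ form), then apply L'Hôpital's rule:
  lim(x→π/2) 4·(π/2 - x)·tan(x) = 4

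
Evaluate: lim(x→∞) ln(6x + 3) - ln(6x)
This is an ∞-∞ indeterminate form.

Combine fractions or rationalize to convert ∞-∞ to 0/0 form:
  lim(x→∞) ln(6x + 3) - ln(6x) = 0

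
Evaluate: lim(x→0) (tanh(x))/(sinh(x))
This is a 0/0 indeterminate form.

Apply L'Hôpital's rule: differentiate numerator and denominator separately.
  f(x) = tanh(x)   ⇒   f'(x) = 1 - tanh(x)^2
  g(x) = sinh(x)   ⇒   g'(x) = cosh(x)
  lim(x→0) f'(x)/g'(x) = lim(x→0) (1 - tanh(x)^2)/(cosh(x))
  = 1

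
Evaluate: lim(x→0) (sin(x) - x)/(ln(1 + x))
This is a 0/0 indeterminate form.

Apply L'Hôpital's rule: differentiate numerator and denominator separately.
  f(x) = -x + sin(x)   ⇒   f'(x) = cos(x) - 1
  g(x) = ln(x + 1)   ⇒   g'(x) = 1/(x + 1)
  lim(x→0) f'(x)/g'(x) = lim(x→0) (cos(x) - 1)/(1/(x + 1))
  = 0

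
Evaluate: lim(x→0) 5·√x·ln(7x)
This is a 0·∞ indeterminate form.

Rewrite 0·∞ as a quotient (0/0 or ∞/∞ form), then apply L'Hôpital's rule:
  lim(x→0) 5·√x·ln(7x) = 0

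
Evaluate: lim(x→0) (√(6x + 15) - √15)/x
This is a standard limit.

Factor or rationalize the expression:
  lim(x→0) (√(6x + 15) - √15)/x = sqrt(15)/5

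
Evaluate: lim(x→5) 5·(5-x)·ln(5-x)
This is a 0·∞ indeterminate form.

Rewrite 0·∞ as a quotient (0/0 or ∞/∞ form), then apply L'Hôpital's rule:
  lim(x→5) 5·(5-x)·ln(5-x) = 0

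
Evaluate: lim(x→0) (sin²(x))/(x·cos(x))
This is a 0/0 indeterminate form.

Apply L'Hôpital's rule: differentiate numerator and denominator separately.
  f(x) = sin(x)^2   ⇒   f'(x) = 2·sin(x)·cos(x)
  g(x) = x·cos(x)   ⇒   g'(x) = -x·sin(x) + cos(x)
  lim(x→0) f'(x)/g'(x) = lim(x→0) (2·sin(x)·cos(x))/(-x·sin(x) + cos(x))
  = 0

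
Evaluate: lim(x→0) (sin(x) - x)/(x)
This is a 0/0 indeterminate form.

Apply L'Hôpital's rule: differentiate numerator and denominator separately.
  f(x) = -x + sin(x)   ⇒   f'(x) = cos(x) - 1
  g(x) = x   ⇒   g'(x) = 1
  lim(x→0) f'(x)/g'(x) = lim(x→0) (cos(x) - 1)/(1)
  = 0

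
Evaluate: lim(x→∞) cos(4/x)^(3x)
This is an exponential indeterminate form.

For exponential indeterminate forms, take the natural log:
  Let L = lim(x→∞) cos(4/x)^(3x)
  Then ln(L) = lim(x→∞) [exponent × ln(base)]
  Evaluate using L'Hôpital or standard limits, then exponentiate.
  L = 1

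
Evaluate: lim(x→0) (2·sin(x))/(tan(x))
This is a 0/0 indeterminate form.

Apply L'Hôpital's rule: differentiate numerator and denominator separately.
  f(x) = 2·sin(x)   ⇒   f'(x) = 2·cos(x)
  g(x) = tan(x)   ⇒   g'(x) = tan(x)^2 + 1
  lim(x→0) f'(x)/g'(x) = lim(x→0) (2·cos(x))/(tan(x)^2 + 1)
  = 2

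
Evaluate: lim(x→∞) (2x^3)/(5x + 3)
This is an ∞/∞ indeterminate form.

Apply L'Hôpital's rule: differentiate numerator and denominator separately.
  f(x) = 2·x^3   ⇒   f'(x) = 6·x^2
  g(x) = 5·x + 3   ⇒   g'(x) = 5
  lim(x→∞) f'(x)/g'(x) = lim(x→∞) (6·x^2)/(5)
  = ∞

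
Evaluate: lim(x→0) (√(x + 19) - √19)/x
This is a standard limit.

Factor or rationalize the expression:
  lim(x→0) (√(x + 19) - √19)/x = sqrt(19)/38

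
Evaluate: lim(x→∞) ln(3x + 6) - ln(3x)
This is an ∞-∞ indeterminate form.

Combine fractions or rationalize to convert ∞-∞ to 0/0 form:
  lim(x→∞) ln(3x + 6) - ln(3x) = 0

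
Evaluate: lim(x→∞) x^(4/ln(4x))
This is an exponential indeterminate form.

For exponential indeterminate forms, take the natural log:
  Let L = lim(x→∞) x^(4/ln(4x))
  Then ln(L) = lim(x→∞) [exponent × ln(base)]
  Evaluate using L'Hôpital or standard limits, then exponentiate.
  L = e^(4)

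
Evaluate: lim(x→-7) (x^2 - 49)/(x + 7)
This is a standard limit.

Factor or rationalize the expression:
  lim(x→-7) (x^2 - 49)/(x + 7) = -14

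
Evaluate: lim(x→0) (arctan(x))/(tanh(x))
This is a 0/0 indeterminate form.

Apply L'Hôpital's rule: differentiate numerator and denominator separately.
  f(x) = atan(x)   ⇒   f'(x) = 1/(x^2 + 1)
  g(x) = tanh(x)   ⇒   g'(x) = 1 - tanh(x)^2
  lim(x→0) f'(x)/g'(x) = lim(x→0) (1/(x^2 + 1))/(1 - tanh(x)^2)
  = 1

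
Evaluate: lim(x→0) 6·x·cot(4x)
This is a 0·∞ indeterminate form.

Rewrite 0·∞ as a quotient (0/0 or ∞/∞ form), then apply L'Hôpital's rule:
  lim(x→0) 6·x·cot(4x) = 3/2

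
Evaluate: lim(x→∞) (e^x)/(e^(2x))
This is an ∞/∞ indeterminate form.

Apply L'Hôpital's rule: differentiate numerator and denominator separately.
  f(x) = e^(x)   ⇒   f'(x) = e^(x)
  g(x) = e^(2·x)   ⇒   g'(x) = 2·e^(2·x)
  lim(x→∞) f'(x)/g'(x) = lim(x→∞) (e^(x))/(2·e^(2·x))
  = 0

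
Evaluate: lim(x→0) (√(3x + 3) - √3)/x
This is a standard limit.

Factor or rationalize the expression:
  lim(x→0) (√(3x + 3) - √3)/x = sqrt(3)/2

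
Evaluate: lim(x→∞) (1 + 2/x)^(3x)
This is an exponential indeterminate form.

For exponential indeterminate forms, take the natural log:
  Let L = lim(x→∞) (1 + 2/x)^(3x)
  Then ln(L) = lim(x→∞) [exponent × ln(base)]
  Evaluate using L'Hôpital or standard limits, then exponentiate.
  L = e^(6)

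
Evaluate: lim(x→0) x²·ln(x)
This is a 0·∞ indeterminate form.

Rewrite 0·∞ as a quotient (0/0 or ∞/∞ form), then apply L'Hôpital's rule:
  lim(x→0) x²·ln(x) = 0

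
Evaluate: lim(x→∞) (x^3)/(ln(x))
This is an ∞/∞ indeterminate form.

Apply L'Hôpital's rule: differentiate numerator and denominator separately.
  f(x) = x^3   ⇒   f'(x) = 3·x^2
  g(x) = ln(x)   ⇒   g'(x) = 1/x
  lim(x→∞) f'(x)/g'(x) = lim(x→∞) (3·x^2)/(1/x)
  = ∞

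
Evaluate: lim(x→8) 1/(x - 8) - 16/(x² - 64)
This is an ∞-∞ indeterminate form.

Combine fractions or rationalize to convert ∞-∞ to 0/0 form:
  lim(x→8) 1/(x - 8) - 16/(x² - 64) = 1/16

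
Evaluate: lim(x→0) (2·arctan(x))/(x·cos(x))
This is a 0/0 indeterminate form.

Apply L'Hôpital's rule: differentiate numerator and denominator separately.
  f(x) = 2·atan(x)   ⇒   f'(x) = 2/(x^2 + 1)
  g(x) = x·cos(x)   ⇒   g'(x) = -x·sin(x) + cos(x)
  lim(x→0) f'(x)/g'(x) = lim(x→0) (2/(x^2 + 1))/(-x·sin(x) + cos(x))
  = 2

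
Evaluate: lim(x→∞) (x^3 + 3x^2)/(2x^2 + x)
This is an ∞/∞ indeterminate form.

Apply L'Hôpital's rule: differentiate numerator and denominator separately.
  f(x) = x^3 + 3·x^2   ⇒   f'(x) = 3·x^2 + 6·x
  g(x) = 2·x^2 + x   ⇒   g'(x) = 4·x + 1
  lim(x→∞) f'(x)/g'(x) = lim(x→∞) (3·x^2 + 6·x)/(4·x + 1)
  = ∞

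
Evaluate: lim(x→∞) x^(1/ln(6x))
This is an exponential indeterminate form.

For exponential indeterminate forms, take the natural log:
  Let L = lim(x→∞) x^(1/ln(6x))
  Then ln(L) = lim(x→∞) [exponent × ln(base)]
  Evaluate using L'Hôpital or standard limits, then exponentiate.
  L = e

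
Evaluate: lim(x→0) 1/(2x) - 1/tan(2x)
This is an ∞-∞ indeterminate form.

Combine fractions or rationalize to convert ∞-∞ to 0/0 form:
  lim(x→0) 1/(2x) - 1/tan(2x) = 0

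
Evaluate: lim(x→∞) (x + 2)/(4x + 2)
This is an ∞/∞ indeterminate form.

Apply L'Hôpital's rule: differentiate numerator and denominator separately.
  f(x) = x + 2   ⇒   f'(x) = 1
  g(x) = 4·x + 2   ⇒   g'(x) = 4
  lim(x→∞) f'(x)/g'(x) = lim(x→∞) (1)/(4)
  = 1/4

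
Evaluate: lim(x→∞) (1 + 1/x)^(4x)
This is an exponential indeterminate form.

For exponential indeterminate forms, take the natural log:
  Let L = lim(x→∞) (1 + 1/x)^(4x)
  Then ln(L) = lim(x→∞) [exponent × ln(base)]
  Evaluate using L'Hôpital or standard limits, then exponentiate.
  L = e^(4)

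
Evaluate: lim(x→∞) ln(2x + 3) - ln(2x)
This is an ∞-∞ indeterminate form.

Combine fractions or rationalize to convert ∞-∞ to 0/0 form:
  lim(x→∞) ln(2x + 3) - ln(2x) = 0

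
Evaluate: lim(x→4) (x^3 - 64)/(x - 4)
This is a standard limit.

Factor or rationalize the expression:
  lim(x→4) (x^3 - 64)/(x - 4) = 48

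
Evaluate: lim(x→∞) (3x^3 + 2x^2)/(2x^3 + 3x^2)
This is an ∞/∞ indeterminate form.

Apply L'Hôpital's rule: differentiate numerator and denominator separately.
  f(x) = 3·x^3 + 2·x^2   ⇒   f'(x) = 9·x^2 + 4·x
  g(x) = 2·x^3 + 3·x^2   ⇒   g'(x) = 6·x^2 + 6·x
  lim(x→∞) f'(x)/g'(x) = lim(x→∞) (9·x^2 + 4·x)/(6·x^2 + 6·x)
  = 3/2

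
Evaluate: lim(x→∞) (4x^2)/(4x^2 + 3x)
This is an ∞/∞ indeterminate form.

Apply L'Hôpital's rule: differentiate numerator and denominator separately.
  f(x) = 4·x^2   ⇒   f'(x) = 8·x
  g(x) = 4·x^2 + 3·x   ⇒   g'(x) = 8·x + 3
  lim(x→∞) f'(x)/g'(x) = lim(x→∞) (8·x)/(8·x + 3)
  = 1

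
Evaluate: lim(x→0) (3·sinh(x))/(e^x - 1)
This is a 0/0 indeterminate form.

Apply L'Hôpital's rule: differentiate numerator and denominator separately.
  f(x) = 3·sinh(x)   ⇒   f'(x) = 3·cosh(x)
  g(x) = e^(x) - 1   ⇒   g'(x) = e^(x)
  lim(x→0) f'(x)/g'(x) = lim(x→0) (3·cosh(x))/(e^(x))
  = 3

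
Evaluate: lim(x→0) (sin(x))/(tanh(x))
This is a 0/0 indeterminate form.

Apply L'Hôpital's rule: differentiate numerator and denominator separately.
  f(x) = sin(x)   ⇒   f'(x) = cos(x)
  g(x) = tanh(x)   ⇒   g'(x) = 1 - tanh(x)^2
  lim(x→0) f'(x)/g'(x) = lim(x→0) (cos(x))/(1 - tanh(x)^2)
  = 1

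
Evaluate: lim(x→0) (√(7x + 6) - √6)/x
This is a standard limit.

Factor or rationalize the expression:
  lim(x→0) (√(7x + 6) - √6)/x = 7·sqrt(6)/12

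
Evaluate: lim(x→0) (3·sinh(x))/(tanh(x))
This is a 0/0 indeterminate form.

Apply L'Hôpital's rule: differentiate numerator and denominator separately.
  f(x) = 3·sinh(x)   ⇒   f'(x) = 3·cosh(x)
  g(x) = tanh(x)   ⇒   g'(x) = 1 - tanh(x)^2
  lim(x→0) f'(x)/g'(x) = lim(x→0) (3·cosh(x))/(1 - tanh(x)^2)
  = 3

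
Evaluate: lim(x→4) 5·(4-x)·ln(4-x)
This is a 0·∞ indeterminate form.

Rewrite 0·∞ as a quotient (0/0 or ∞/∞ form), then apply L'Hôpital's rule:
  lim(x→4) 5·(4-x)·ln(4-x) = 0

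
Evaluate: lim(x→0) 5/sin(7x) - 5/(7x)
This is an ∞-∞ indeterminate form.

Combine fractions or rationalize to convert ∞-∞ to 0/0 form:
  lim(x→0) 5/sin(7x) - 5/(7x) = 0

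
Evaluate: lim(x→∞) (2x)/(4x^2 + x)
This is an ∞/∞ indeterminate form.

Apply L'Hôpital's rule: differentiate numerator and denominator separately.
  f(x) = 2·x   ⇒   f'(x) = 2
  g(x) = 4·x^2 + x   ⇒   g'(x) = 8·x + 1
  lim(x→∞) f'(x)/g'(x) = lim(x→∞) (2)/(8·x + 1)
  = 0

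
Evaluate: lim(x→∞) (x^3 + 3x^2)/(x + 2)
This is an ∞/∞ indeterminate form.

Apply L'Hôpital's rule: differentiate numerator and denominator separately.
  f(x) = x^3 + 3·x^2   ⇒   f'(x) = 3·x^2 + 6·x
  g(x) = x + 2   ⇒   g'(x) = 1
  lim(x→∞) f'(x)/g'(x) = lim(x→∞) (3·x^2 + 6·x)/(1)
  = ∞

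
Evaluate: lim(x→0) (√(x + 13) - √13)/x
This is a standard limit.

Factor or rationalize the expression:
  lim(x→0) (√(x + 13) - √13)/x = sqrt(13)/26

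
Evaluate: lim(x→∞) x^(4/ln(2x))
This is an exponential indeterminate form.

For exponential indeterminate forms, take the natural log:
  Let L = lim(x→∞) x^(4/ln(2x))
  Then ln(L) = lim(x→∞) [exponent × ln(base)]
  Evaluate using L'Hôpital or standard limits, then exponentiate.
  L = e^(4)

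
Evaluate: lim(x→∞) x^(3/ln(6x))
This is an exponential indeterminate form.

For exponential indeterminate forms, take the natural log:
  Let L = lim(x→∞) x^(3/ln(6x))
  Then ln(L) = lim(x→∞) [exponent × ln(base)]
  Evaluate using L'Hôpital or standard limits, then exponentiate.
  L = e^(3)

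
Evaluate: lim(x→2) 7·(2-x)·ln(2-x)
This is a 0·∞ indeterminate form.

Rewrite 0·∞ as a quotient (0/0 or ∞/∞ form), then apply L'Hôpital's rule:
  lim(x→2) 7·(2-x)·ln(2-x) = 0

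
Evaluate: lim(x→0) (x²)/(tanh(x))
This is a 0/0 indeterminate form.

Apply L'Hôpital's rule: differentiate numerator and denominator separately.
  f(x) = x^2   ⇒   f'(x) = 2·x
  g(x) = tanh(x)   ⇒   g'(x) = 1 - tanh(x)^2
  lim(x→0) f'(x)/g'(x) = lim(x→0) (2·x)/(1 - tanh(x)^2)
  = 0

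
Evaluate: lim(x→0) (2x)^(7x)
This is an exponential indeterminate form.

For exponential indeterminate forms, take the natural log:
  Let L = lim(x→0) (2x)^(7x)
  Then ln(L) = lim(x→0) [exponent × ln(base)]
  Evaluate using L'Hôpital or standard limits, then exponentiate.
  L = 1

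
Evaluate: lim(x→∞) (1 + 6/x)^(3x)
This is an exponential indeterminate form.

For exponential indeterminate forms, take the natural log:
  Let L = lim(x→∞) (1 + 6/x)^(3x)
  Then ln(L) = lim(x→∞) [exponent × ln(base)]
  Evaluate using L'Hôpital or standard limits, then exponentiate.
  L = e^(18)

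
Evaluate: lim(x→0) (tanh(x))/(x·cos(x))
This is a 0/0 indeterminate form.

Apply L'Hôpital's rule: differentiate numerator and denominator separately.
  f(x) = tanh(x)   ⇒   f'(x) = 1 - tanh(x)^2
  g(x) = x·cos(x)   ⇒   g'(x) = -x·sin(x) + cos(x)
  lim(x→0) f'(x)/g'(x) = lim(x→0) (1 - tanh(x)^2)/(-x·sin(x) + cos(x))
  = 1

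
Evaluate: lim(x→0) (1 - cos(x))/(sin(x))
This is a 0/0 indeterminate form.

Apply L'Hôpital's rule: differentiate numerator and denominator separately.
  f(x) = 1 - cos(x)   ⇒   f'(x) = sin(x)
  g(x) = sin(x)   ⇒   g'(x) = cos(x)
  lim(x→0) f'(x)/g'(x) = lim(x→0) (sin(x))/(cos(x))
  = 0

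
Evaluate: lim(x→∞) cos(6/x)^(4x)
This is an exponential indeterminate form.

For exponential indeterminate forms, take the natural log:
  Let L = lim(x→∞) cos(6/x)^(4x)
  Then ln(L) = lim(x→∞) [exponent × ln(base)]
  Evaluate using L'Hôpital or standard limits, then exponentiate.
  L = 1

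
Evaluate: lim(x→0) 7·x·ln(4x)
This is a 0·∞ indeterminate form.

Rewrite 0·∞ as a quotient (0/0 or ∞/∞ form), then apply L'Hôpital's rule:
  lim(x→0) 7·x·ln(4x) = 0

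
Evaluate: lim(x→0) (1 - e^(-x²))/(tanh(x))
This is a 0/0 indeterminate form.

Apply L'Hôpital's rule: differentiate numerator and denominator separately.
  f(x) = 1 - e^(-x^2)   ⇒   f'(x) = 2·x·e^(-x^2)
  g(x) = tanh(x)   ⇒   g'(x) = 1 - tanh(x)^2
  lim(x→0) f'(x)/g'(x) = lim(x→0) (2·x·e^(-x^2))/(1 - tanh(x)^2)
  = 0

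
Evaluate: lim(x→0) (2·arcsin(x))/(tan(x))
This is a 0/0 indeterminate form.

Apply L'Hôpital's rule: differentiate numerator and denominator separately.
  f(x) = 2·asin(x)   ⇒   f'(x) = 2/sqrt(1 - x^2)
  g(x) = tan(x)   ⇒   g'(x) = tan(x)^2 + 1
  lim(x→0) f'(x)/g'(x) = lim(x→0) (2/sqrt(1 - x^2))/(tan(x)^2 + 1)
  = 2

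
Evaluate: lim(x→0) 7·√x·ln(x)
This is a 0·∞ indeterminate form.

Rewrite 0·∞ as a quotient (0/0 or ∞/∞ form), then apply L'Hôpital's rule:
  lim(x→0) 7·√x·ln(x) = 0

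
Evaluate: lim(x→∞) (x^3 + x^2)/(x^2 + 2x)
This is an ∞/∞ indeterminate form.

Apply L'Hôpital's rule: differentiate numerator and denominator separately.
  f(x) = x^3 + x^2   ⇒   f'(x) = 3·x^2 + 2·x
  g(x) = x^2 + 2·x   ⇒   g'(x) = 2·x + 2
  lim(x→∞) f'(x)/g'(x) = lim(x→∞) (3·x^2 + 2·x)/(2·x + 2)
  = ∞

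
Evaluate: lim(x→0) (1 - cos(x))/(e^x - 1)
This is a 0/0 indeterminate form.

Apply L'Hôpital's rule: differentiate numerator and denominator separately.
  f(x) = 1 - cos(x)   ⇒   f'(x) = sin(x)
  g(x) = e^(x) - 1   ⇒   g'(x) = e^(x)
  lim(x→0) f'(x)/g'(x) = lim(x→0) (sin(x))/(e^(x))
  = 0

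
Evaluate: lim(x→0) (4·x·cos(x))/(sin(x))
This is a 0/0 indeterminate form.

Apply L'Hôpital's rule: differentiate numerator and denominator separately.
  f(x) = 4·x·cos(x)   ⇒   f'(x) = -4·x·sin(x) + 4·cos(x)
  g(x) = sin(x)   ⇒   g'(x) = cos(x)
  lim(x→0) f'(x)/g'(x) = lim(x→0) (-4·x·sin(x) + 4·cos(x))/(cos(x))
  = 4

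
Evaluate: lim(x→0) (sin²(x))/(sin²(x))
This is a 0/0 indeterminate form.

Apply L'Hôpital's rule: differentiate numerator and denominator separately.
  f(x) = sin(x)^2   ⇒   f'(x) = 2·sin(x)·cos(x)
  g(x) = sin(x)^2   ⇒   g'(x) = 2·sin(x)·cos(x)
  lim(x→0) f'(x)/g'(x) = lim(x→0) (2·sin(x)·cos(x))/(2·sin(x)·cos(x))
  = 1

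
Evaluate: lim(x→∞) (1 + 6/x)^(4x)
This is an exponential indeterminate form.

For exponential indeterminate forms, take the natural log:
  Let L = lim(x→∞) (1 + 6/x)^(4x)
  Then ln(L) = lim(x→∞) [exponent × ln(base)]
  Evaluate using L'Hôpital or standard limits, then exponentiate.
  L = e^(24)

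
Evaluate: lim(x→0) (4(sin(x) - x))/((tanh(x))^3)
This is a 0/0 indeterminate form.

Apply L'Hôpital's rule: differentiate numerator and denominator separately.
  f(x) = -4·x + 4·sin(x)   ⇒   f'(x) = 4·cos(x) - 4
  g(x) = tanh(x)^3   ⇒   g'(x) = (3 - 3·tanh(x)^2)·tanh(x)^2
  lim(x→0) f'(x)/g'(x) = lim(x→0) (4·cos(x) - 4)/((3 - 3·tanh(x)^2)·tanh(x)^2)
  = -2/3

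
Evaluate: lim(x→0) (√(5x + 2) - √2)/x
This is a standard limit.

Factor or rationalize the expression:
  lim(x→0) (√(5x + 2) - √2)/x = 5·sqrt(2)/4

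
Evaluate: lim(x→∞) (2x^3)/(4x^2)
This is an ∞/∞ indeterminate form.

Apply L'Hôpital's rule: differentiate numerator and denominator separately.
  f(x) = 2·x^3   ⇒   f'(x) = 6·x^2
  g(x) = 4·x^2   ⇒   g'(x) = 8·x
  lim(x→∞) f'(x)/g'(x) = lim(x→∞) (6·x^2)/(8·x)
  = ∞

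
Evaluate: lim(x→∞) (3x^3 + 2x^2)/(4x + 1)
This is an ∞/∞ indeterminate form.

Apply L'Hôpital's rule: differentiate numerator and denominator separately.
  f(x) = 3·x^3 + 2·x^2   ⇒   f'(x) = 9·x^2 + 4·x
  g(x) = 4·x + 1   ⇒   g'(x) = 4
  lim(x→∞) f'(x)/g'(x) = lim(x→∞) (9·x^2 + 4·x)/(4)
  = ∞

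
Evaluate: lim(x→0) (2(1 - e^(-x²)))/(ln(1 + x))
This is a 0/0 indeterminate form.

Apply L'Hôpital's rule: differentiate numerator and denominator separately.
  f(x) = 2 - 2·e^(-x^2)   ⇒   f'(x) = 4·x·e^(-x^2)
  g(x) = ln(x + 1)   ⇒   g'(x) = 1/(x + 1)
  lim(x→0) f'(x)/g'(x) = lim(x→0) (4·x·e^(-x^2))/(1/(x + 1))
  = 0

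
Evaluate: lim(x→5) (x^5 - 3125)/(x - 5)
This is a standard limit.

Factor or rationalize the expression:
  lim(x→5) (x^5 - 3125)/(x - 5) = 3125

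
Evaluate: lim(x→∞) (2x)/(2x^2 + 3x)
This is an ∞/∞ indeterminate form.

Apply L'Hôpital's rule: differentiate numerator and denominator separately.
  f(x) = 2·x   ⇒   f'(x) = 2
  g(x) = 2·x^2 + 3·x   ⇒   g'(x) = 4·x + 3
  lim(x→∞) f'(x)/g'(x) = lim(x→∞) (2)/(4·x + 3)
  = 0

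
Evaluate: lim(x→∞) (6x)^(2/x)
This is an exponential indeterminate form.

For exponential indeterminate forms, take the natural log:
  Let L = lim(x→∞) (6x)^(2/x)
  Then ln(L) = lim(x→∞) [exponent × ln(base)]
  Evaluate using L'Hôpital or standard limits, then exponentiate.
  L = 1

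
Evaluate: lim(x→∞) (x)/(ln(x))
This is an ∞/∞ indeterminate form.

Apply L'Hôpital's rule: differentiate numerator and denominator separately.
  f(x) = x   ⇒   f'(x) = 1
  g(x) = ln(x)   ⇒   g'(x) = 1/x
  lim(x→∞) f'(x)/g'(x) = lim(x→∞) (1)/(1/x)
  = ∞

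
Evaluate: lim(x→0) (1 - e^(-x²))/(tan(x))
This is a 0/0 indeterminate form.

Apply L'Hôpital's rule: differentiate numerator and denominator separately.
  f(x) = 1 - e^(-x^2)   ⇒   f'(x) = 2·x·e^(-x^2)
  g(x) = tan(x)   ⇒   g'(x) = tan(x)^2 + 1
  lim(x→0) f'(x)/g'(x) = lim(x→0) (2·x·e^(-x^2))/(tan(x)^2 + 1)
  = 0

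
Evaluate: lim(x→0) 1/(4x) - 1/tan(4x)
This is an ∞-∞ indeterminate form.

Combine fractions or rationalize to convert ∞-∞ to 0/0 form:
  lim(x→0) 1/(4x) - 1/tan(4x) = 0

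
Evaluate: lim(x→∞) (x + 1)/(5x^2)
This is an ∞/∞ indeterminate form.

Apply L'Hôpital's rule: differentiate numerator and denominator separately.
  f(x) = x + 1   ⇒   f'(x) = 1
  g(x) = 5·x^2   ⇒   g'(x) = 10·x
  lim(x→∞) f'(x)/g'(x) = lim(x→∞) (1)/(10·x)
  = 0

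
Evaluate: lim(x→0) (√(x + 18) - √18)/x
This is a standard limit.

Factor or rationalize the expression:
  lim(x→0) (√(x + 18) - √18)/x = sqrt(2)/12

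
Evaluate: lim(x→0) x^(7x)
This is an exponential indeterminate form.

For exponential indeterminate forms, take the natural log:
  Let L = lim(x→0) x^(7x)
  Then ln(L) = lim(x→0) [exponent × ln(base)]
  Evaluate using L'Hôpital or standard limits, then exponentiate.
  L = 1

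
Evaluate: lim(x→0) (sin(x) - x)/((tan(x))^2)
This is a 0/0 indeterminate form.

Apply L'Hôpital's rule: differentiate numerator and denominator separately.
  f(x) = -x + sin(x)   ⇒   f'(x) = cos(x) - 1
  g(x) = tan(x)^2   ⇒   g'(x) = (2·tan(x)^2 + 2)·tan(x)
  lim(x→0) f'(x)/g'(x) = lim(x→0) (cos(x) - 1)/((2·tan(x)^2 + 2)·tan(x))
  = 0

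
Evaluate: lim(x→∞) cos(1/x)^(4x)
This is an exponential indeterminate form.

For exponential indeterminate forms, take the natural log:
  Let L = lim(x→∞) cos(1/x)^(4x)
  Then ln(L) = lim(x→∞) [exponent × ln(base)]
  Evaluate using L'Hôpital or standard limits, then exponentiate.
  L = 1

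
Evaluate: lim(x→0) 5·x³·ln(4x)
This is a 0·∞ indeterminate form.

Rewrite 0·∞ as a quotient (0/0 or ∞/∞ form), then apply L'Hôpital's rule:
  lim(x→0) 5·x³·ln(4x) = 0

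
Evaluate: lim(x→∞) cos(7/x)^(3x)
This is an exponential indeterminate form.

For exponential indeterminate forms, take the natural log:
  Let L = lim(x→∞) cos(7/x)^(3x)
  Then ln(L) = lim(x→∞) [exponent × ln(base)]
  Evaluate using L'Hôpital or standard limits, then exponentiate.
  L = 1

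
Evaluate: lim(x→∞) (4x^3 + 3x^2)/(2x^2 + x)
This is an ∞/∞ indeterminate form.

Apply L'Hôpital's rule: differentiate numerator and denominator separately.
  f(x) = 4·x^3 + 3·x^2   ⇒   f'(x) = 12·x^2 + 6·x
  g(x) = 2·x^2 + x   ⇒   g'(x) = 4·x + 1
  lim(x→∞) f'(x)/g'(x) = lim(x→∞) (12·x^2 + 6·x)/(4·x + 1)
  = ∞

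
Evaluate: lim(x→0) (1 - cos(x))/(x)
This is a 0/0 indeterminate form.

Apply L'Hôpital's rule: differentiate numerator and denominator separately.
  f(x) = 1 - cos(x)   ⇒   f'(x) = sin(x)
  g(x) = x   ⇒   g'(x) = 1
  lim(x→0) f'(x)/g'(x) = lim(x→0) (sin(x))/(1)
  = 0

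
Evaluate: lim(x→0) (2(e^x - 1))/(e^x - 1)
This is a 0/0 indeterminate form.

Apply L'Hôpital's rule: differentiate numerator and denominator separately.
  f(x) = 2·e^(x) - 2   ⇒   f'(x) = 2·e^(x)
  g(x) = e^(x) - 1   ⇒   g'(x) = e^(x)
  lim(x→0) f'(x)/g'(x) = lim(x→0) (2·e^(x))/(e^(x))
  = 2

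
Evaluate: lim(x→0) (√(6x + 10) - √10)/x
This is a standard limit.

Factor or rationalize the expression:
  lim(x→0) (√(6x + 10) - √10)/x = 3·sqrt(10)/10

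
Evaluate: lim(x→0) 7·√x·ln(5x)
This is a 0·∞ indeterminate form.

Rewrite 0·∞ as a quotient (0/0 or ∞/∞ form), then apply L'Hôpital's rule:
  lim(x→0) 7·√x·ln(5x) = 0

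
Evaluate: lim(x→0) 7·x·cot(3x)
This is a 0·∞ indeterminate form.

Rewrite 0·∞ as a quotient (0/0 or ∞/∞ form), then apply L'Hôpital's rule:
  lim(x→0) 7·x·cot(3x) = 7/3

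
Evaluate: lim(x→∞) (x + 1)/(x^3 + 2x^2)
This is an ∞/∞ indeterminate form.

Apply L'Hôpital's rule: differentiate numerator and denominator separately.
  f(x) = x + 1   ⇒   f'(x) = 1
  g(x) = x^3 + 2·x^2   ⇒   g'(x) = 3·x^2 + 4·x
  lim(x→∞) f'(x)/g'(x) = lim(x→∞) (1)/(3·x^2 + 4·x)
  = 0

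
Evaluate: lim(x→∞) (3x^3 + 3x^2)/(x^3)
This is an ∞/∞ indeterminate form.

Apply L'Hôpital's rule: differentiate numerator and denominator separately.
  f(x) = 3·x^3 + 3·x^2   ⇒   f'(x) = 9·x^2 + 6·x
  g(x) = x^3   ⇒   g'(x) = 3·x^2
  lim(x→∞) f'(x)/g'(x) = lim(x→∞) (9·x^2 + 6·x)/(3·x^2)
  = 3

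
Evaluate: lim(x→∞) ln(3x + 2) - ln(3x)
This is an ∞-∞ indeterminate form.

Combine fractions or rationalize to convert ∞-∞ to 0/0 form:
  lim(x→∞) ln(3x + 2) - ln(3x) = 0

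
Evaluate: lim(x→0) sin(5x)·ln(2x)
This is a 0·∞ indeterminate form.

Rewrite 0·∞ as a quotient (0/0 or ∞/∞ form), then apply L'Hôpital's rule:
  lim(x→0) sin(5x)·ln(2x) = 0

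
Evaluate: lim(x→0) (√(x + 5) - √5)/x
This is a standard limit.

Factor or rationalize the expression:
  lim(x→0) (√(x + 5) - √5)/x = sqrt(5)/10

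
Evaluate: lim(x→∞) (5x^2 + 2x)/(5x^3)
This is an ∞/∞ indeterminate form.

Apply L'Hôpital's rule: differentiate numerator and denominator separately.
  f(x) = 5·x^2 + 2·x   ⇒   f'(x) = 10·x + 2
  g(x) = 5·x^3   ⇒   g'(x) = 15·x^2
  lim(x→∞) f'(x)/g'(x) = lim(x→∞) (10·x + 2)/(15·x^2)
  = 0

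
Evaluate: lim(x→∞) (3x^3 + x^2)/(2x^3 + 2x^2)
This is an ∞/∞ indeterminate form.

Apply L'Hôpital's rule: differentiate numerator and denominator separately.
  f(x) = 3·x^3 + x^2   ⇒   f'(x) = 9·x^2 + 2·x
  g(x) = 2·x^3 + 2·x^2   ⇒   g'(x) = 6·x^2 + 4·x
  lim(x→∞) f'(x)/g'(x) = lim(x→∞) (9·x^2 + 2·x)/(6·x^2 + 4·x)
  = 3/2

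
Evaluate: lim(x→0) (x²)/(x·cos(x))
This is a 0/0 indeterminate form.

Apply L'Hôpital's rule: differentiate numerator and denominator separately.
  f(x) = x^2   ⇒   f'(x) = 2·x
  g(x) = x·cos(x)   ⇒   g'(x) = -x·sin(x) + cos(x)
  lim(x→0) f'(x)/g'(x) = lim(x→0) (2·x)/(-x·sin(x) + cos(x))
  = 0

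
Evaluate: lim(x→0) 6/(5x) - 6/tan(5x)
This is an ∞-∞ indeterminate form.

Combine fractions or rationalize to convert ∞-∞ to 0/0 form:
  lim(x→0) 6/(5x) - 6/tan(5x) = 0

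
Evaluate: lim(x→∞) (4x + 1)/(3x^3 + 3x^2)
This is an ∞/∞ indeterminate form.

Apply L'Hôpital's rule: differentiate numerator and denominator separately.
  f(x) = 4·x + 1   ⇒   f'(x) = 4
  g(x) = 3·x^3 + 3·x^2   ⇒   g'(x) = 9·x^2 + 6·x
  lim(x→∞) f'(x)/g'(x) = lim(x→∞) (4)/(9·x^2 + 6·x)
  = 0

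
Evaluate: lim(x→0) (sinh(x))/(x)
This is a 0/0 indeterminate form.

Apply L'Hôpital's rule: differentiate numerator and denominator separately.
  f(x) = sinh(x)   ⇒   f'(x) = cosh(x)
  g(x) = x   ⇒   g'(x) = 1
  lim(x→0) f'(x)/g'(x) = lim(x→0) (cosh(x))/(1)
  = 1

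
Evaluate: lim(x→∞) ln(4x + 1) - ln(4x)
This is an ∞-∞ indeterminate form.

Combine fractions or rationalize to convert ∞-∞ to 0/0 form:
  lim(x→∞) ln(4x + 1) - ln(4x) = 0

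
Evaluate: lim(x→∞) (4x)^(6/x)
This is an exponential indeterminate form.

For exponential indeterminate forms, take the natural log:
  Let L = lim(x→∞) (4x)^(6/x)
  Then ln(L) = lim(x→∞) [exponent × ln(base)]
  Evaluate using L'Hôpital or standard limits, then exponentiate.
  L = 1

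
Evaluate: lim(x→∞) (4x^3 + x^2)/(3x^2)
This is an ∞/∞ indeterminate form.

Apply L'Hôpital's rule: differentiate numerator and denominator separately.
  f(x) = 4·x^3 + x^2   ⇒   f'(x) = 12·x^2 + 2·x
  g(x) = 3·x^2   ⇒   g'(x) = 6·x
  lim(x→∞) f'(x)/g'(x) = lim(x→∞) (12·x^2 + 2·x)/(6·x)
  = ∞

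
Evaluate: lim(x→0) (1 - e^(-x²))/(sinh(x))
This is a 0/0 indeterminate form.

Apply L'Hôpital's rule: differentiate numerator and denominator separately.
  f(x) = 1 - e^(-x^2)   ⇒   f'(x) = 2·x·e^(-x^2)
  g(x) = sinh(x)   ⇒   g'(x) = cosh(x)
  lim(x→0) f'(x)/g'(x) = lim(x→0) (2·x·e^(-x^2))/(cosh(x))
  = 0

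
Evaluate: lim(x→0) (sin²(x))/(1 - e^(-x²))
This is a 0/0 indeterminate form.

Apply L'Hôpital's rule: differentiate numerator and denominator separately.
  f(x) = sin(x)^2   ⇒   f'(x) = 2·sin(x)·cos(x)
  g(x) = 1 - e^(-x^2)   ⇒   g'(x) = 2·x·e^(-x^2)
  lim(x→0) f'(x)/g'(x) = lim(x→0) (2·sin(x)·cos(x))/(2·x·e^(-x^2))
  = 1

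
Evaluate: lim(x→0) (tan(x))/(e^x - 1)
This is a 0/0 indeterminate form.

Apply L'Hôpital's rule: differentiate numerator and denominator separately.
  f(x) = tan(x)   ⇒   f'(x) = tan(x)^2 + 1
  g(x) = e^(x) - 1   ⇒   g'(x) = e^(x)
  lim(x→0) f'(x)/g'(x) = lim(x→0) (tan(x)^2 + 1)/(e^(x))
  = 1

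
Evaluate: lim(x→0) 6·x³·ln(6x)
This is a 0·∞ indeterminate form.

Rewrite 0·∞ as a quotient (0/0 or ∞/∞ form), then apply L'Hôpital's rule:
  lim(x→0) 6·x³·ln(6x) = 0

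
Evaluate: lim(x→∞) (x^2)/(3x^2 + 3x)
This is an ∞/∞ indeterminate form.

Apply L'Hôpital's rule: differentiate numerator and denominator separately.
  f(x) = x^2   ⇒   f'(x) = 2·x
  g(x) = 3·x^2 + 3·x   ⇒   g'(x) = 6·x + 3
  lim(x→∞) f'(x)/g'(x) = lim(x→∞) (2·x)/(6·x + 3)
  = 1/3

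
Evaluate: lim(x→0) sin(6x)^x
This is an exponential indeterminate form.

For exponential indeterminate forms, take the natural log:
  Let L = lim(x→0) sin(6x)^x
  Then ln(L) = lim(x→0) [exponent × ln(base)]
  Evaluate using L'Hôpital or standard limits, then exponentiate.
  L = 1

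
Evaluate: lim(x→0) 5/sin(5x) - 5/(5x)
This is an ∞-∞ indeterminate form.

Combine fractions or rationalize to convert ∞-∞ to 0/0 form:
  lim(x→0) 5/sin(5x) - 5/(5x) = 0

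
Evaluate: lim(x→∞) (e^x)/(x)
This is an ∞/∞ indeterminate form.

Apply L'Hôpital's rule: differentiate numerator and denominator separately.
  f(x) = e^(x)   ⇒   f'(x) = e^(x)
  g(x) = x   ⇒   g'(x) = 1
  lim(x→∞) f'(x)/g'(x) = lim(x→∞) (e^(x))/(1)
  = ∞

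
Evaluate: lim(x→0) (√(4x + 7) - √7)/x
This is a standard limit.

Factor or rationalize the expression:
  lim(x→0) (√(4x + 7) - √7)/x = 2·sqrt(7)/7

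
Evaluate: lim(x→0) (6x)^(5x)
This is an exponential indeterminate form.

For exponential indeterminate forms, take the natural log:
  Let L = lim(x→0) (6x)^(5x)
  Then ln(L) = lim(x→0) [exponent × ln(base)]
  Evaluate using L'Hôpital or standard limits, then exponentiate.
  L = 1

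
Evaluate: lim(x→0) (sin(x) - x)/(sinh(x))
This is a 0/0 indeterminate form.

Apply L'Hôpital's rule: differentiate numerator and denominator separately.
  f(x) = -x + sin(x)   ⇒   f'(x) = cos(x) - 1
  g(x) = sinh(x)   ⇒   g'(x) = cosh(x)
  lim(x→0) f'(x)/g'(x) = lim(x→0) (cos(x) - 1)/(cosh(x))
  = 0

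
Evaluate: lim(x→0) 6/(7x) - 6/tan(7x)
This is an ∞-∞ indeterminate form.

Combine fractions or rationalize to convert ∞-∞ to 0/0 form:
  lim(x→0) 6/(7x) - 6/tan(7x) = 0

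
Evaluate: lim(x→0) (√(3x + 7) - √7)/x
This is a standard limit.

Factor or rationalize the expression:
  lim(x→0) (√(3x + 7) - √7)/x = 3·sqrt(7)/14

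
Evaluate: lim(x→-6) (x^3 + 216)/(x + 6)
This is a standard limit.

Factor or rationalize the expression:
  lim(x→-6) (x^3 + 216)/(x + 6) = 108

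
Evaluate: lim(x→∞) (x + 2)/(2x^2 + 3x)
This is an ∞/∞ indeterminate form.

Apply L'Hôpital's rule: differentiate numerator and denominator separately.
  f(x) = x + 2   ⇒   f'(x) = 1
  g(x) = 2·x^2 + 3·x   ⇒   g'(x) = 4·x + 3
  lim(x→∞) f'(x)/g'(x) = lim(x→∞) (1)/(4·x + 3)
  = 0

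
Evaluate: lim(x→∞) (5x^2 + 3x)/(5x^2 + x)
This is an ∞/∞ indeterminate form.

Apply L'Hôpital's rule: differentiate numerator and denominator separately.
  f(x) = 5·x^2 + 3·x   ⇒   f'(x) = 10·x + 3
  g(x) = 5·x^2 + x   ⇒   g'(x) = 10·x + 1
  lim(x→∞) f'(x)/g'(x) = lim(x→∞) (10·x + 3)/(10·x + 1)
  = 1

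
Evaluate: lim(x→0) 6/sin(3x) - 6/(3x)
This is an ∞-∞ indeterminate form.

Combine fractions or rationalize to convert ∞-∞ to 0/0 form:
  lim(x→0) 6/sin(3x) - 6/(3x) = 0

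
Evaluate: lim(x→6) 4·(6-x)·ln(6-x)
This is a 0·∞ indeterminate form.

Rewrite 0·∞ as a quotient (0/0 or ∞/∞ form), then apply L'Hôpital's rule:
  lim(x→6) 4·(6-x)·ln(6-x) = 0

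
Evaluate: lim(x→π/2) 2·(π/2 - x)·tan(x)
This is a 0·∞ indeterminate form.

Rewrite 0·∞ as a quotient (0/0 or ∞/∞ form), then apply L'Hôpital's rule:
  lim(x→π/2) 2·(π/2 - x)·tan(x) = 2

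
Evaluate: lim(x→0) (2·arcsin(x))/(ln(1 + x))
This is a 0/0 indeterminate form.

Apply L'Hôpital's rule: differentiate numerator and denominator separately.
  f(x) = 2·asin(x)   ⇒   f'(x) = 2/sqrt(1 - x^2)
  g(x) = ln(x + 1)   ⇒   g'(x) = 1/(x + 1)
  lim(x→0) f'(x)/g'(x) = lim(x→0) (2/sqrt(1 - x^2))/(1/(x + 1))
  = 2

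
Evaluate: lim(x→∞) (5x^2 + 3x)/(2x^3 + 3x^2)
This is an ∞/∞ indeterminate form.

Apply L'Hôpital's rule: differentiate numerator and denominator separately.
  f(x) = 5·x^2 + 3·x   ⇒   f'(x) = 10·x + 3
  g(x) = 2·x^3 + 3·x^2   ⇒   g'(x) = 6·x^2 + 6·x
  lim(x→∞) f'(x)/g'(x) = lim(x→∞) (10·x + 3)/(6·x^2 + 6·x)
  = 0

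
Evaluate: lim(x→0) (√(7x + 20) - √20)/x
This is a standard limit.

Factor or rationalize the expression:
  lim(x→0) (√(7x + 20) - √20)/x = 7·sqrt(5)/20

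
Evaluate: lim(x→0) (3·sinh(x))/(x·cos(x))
This is a 0/0 indeterminate form.

Apply L'Hôpital's rule: differentiate numerator and denominator separately.
  f(x) = 3·sinh(x)   ⇒   f'(x) = 3·cosh(x)
  g(x) = x·cos(x)   ⇒   g'(x) = -x·sin(x) + cos(x)
  lim(x→0) f'(x)/g'(x) = lim(x→0) (3·cosh(x))/(-x·sin(x) + cos(x))
  = 3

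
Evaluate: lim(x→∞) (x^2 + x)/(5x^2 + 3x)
This is an ∞/∞ indeterminate form.

Apply L'Hôpital's rule: differentiate numerator and denominator separately.
  f(x) = x^2 + x   ⇒   f'(x) = 2·x + 1
  g(x) = 5·x^2 + 3·x   ⇒   g'(x) = 10·x + 3
  lim(x→∞) f'(x)/g'(x) = lim(x→∞) (2·x + 1)/(10·x + 3)
  = 1/5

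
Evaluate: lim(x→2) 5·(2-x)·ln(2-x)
This is a 0·∞ indeterminate form.

Rewrite 0·∞ as a quotient (0/0 or ∞/∞ form), then apply L'Hôpital's rule:
  lim(x→2) 5·(2-x)·ln(2-x) = 0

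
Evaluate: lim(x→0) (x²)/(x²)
This is a 0/0 indeterminate form.

Apply L'Hôpital's rule: differentiate numerator and denominator separately.
  f(x) = x^2   ⇒   f'(x) = 2·x
  g(x) = x^2   ⇒   g'(x) = 2·x
  lim(x→0) f'(x)/g'(x) = lim(x→0) (2·x)/(2·x)
  = 1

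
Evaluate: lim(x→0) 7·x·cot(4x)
This is a 0·∞ indeterminate form.

Rewrite 0·∞ as a quotient (0/0 or ∞/∞ form), then apply L'Hôpital's rule:
  lim(x→0) 7·x·cot(4x) = 7/4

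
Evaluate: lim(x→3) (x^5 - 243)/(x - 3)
This is a standard limit.

Factor or rationalize the expression:
  lim(x→3) (x^5 - 243)/(x - 3) = 405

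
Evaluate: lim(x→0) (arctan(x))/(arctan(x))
This is a 0/0 indeterminate form.

Apply L'Hôpital's rule: differentiate numerator and denominator separately.
  f(x) = atan(x)   ⇒   f'(x) = 1/(x^2 + 1)
  g(x) = atan(x)   ⇒   g'(x) = 1/(x^2 + 1)
  lim(x→0) f'(x)/g'(x) = lim(x→0) (1/(x^2 + 1))/(1/(x^2 + 1))
  = 1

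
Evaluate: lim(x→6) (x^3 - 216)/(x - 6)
This is a standard limit.

Factor or rationalize the expression:
  lim(x→6) (x^3 - 216)/(x - 6) = 108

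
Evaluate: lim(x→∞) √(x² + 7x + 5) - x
This is an ∞-∞ indeterminate form.

Combine fractions or rationalize to convert ∞-∞ to 0/0 form:
  lim(x→∞) √(x² + 7x + 5) - x = 7/2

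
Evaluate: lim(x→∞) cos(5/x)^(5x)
This is an exponential indeterminate form.

For exponential indeterminate forms, take the natural log:
  Let L = lim(x→∞) cos(5/x)^(5x)
  Then ln(L) = lim(x→∞) [exponent × ln(base)]
  Evaluate using L'Hôpital or standard limits, then exponentiate.
  L = 1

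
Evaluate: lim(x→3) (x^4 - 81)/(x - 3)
This is a standard limit.

Factor or rationalize the expression:
  lim(x→3) (x^4 - 81)/(x - 3) = 108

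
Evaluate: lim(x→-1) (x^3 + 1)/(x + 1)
This is a standard limit.

Factor or rationalize the expression:
  lim(x→-1) (x^3 + 1)/(x + 1) = 3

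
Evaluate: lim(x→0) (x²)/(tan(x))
This is a 0/0 indeterminate form.

Apply L'Hôpital's rule: differentiate numerator and denominator separately.
  f(x) = x^2   ⇒   f'(x) = 2·x
  g(x) = tan(x)   ⇒   g'(x) = tan(x)^2 + 1
  lim(x→0) f'(x)/g'(x) = lim(x→0) (2·x)/(tan(x)^2 + 1)
  = 0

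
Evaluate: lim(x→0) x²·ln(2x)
This is a 0·∞ indeterminate form.

Rewrite 0·∞ as a quotient (0/0 or ∞/∞ form), then apply L'Hôpital's rule:
  lim(x→0) x²·ln(2x) = 0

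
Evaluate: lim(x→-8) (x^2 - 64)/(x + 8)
This is a standard limit.

Factor or rationalize the expression:
  lim(x→-8) (x^2 - 64)/(x + 8) = -16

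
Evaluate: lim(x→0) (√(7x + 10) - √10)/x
This is a standard limit.

Factor or rationalize the expression:
  lim(x→0) (√(7x + 10) - √10)/x = 7·sqrt(10)/20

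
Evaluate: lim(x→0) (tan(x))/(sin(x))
This is a 0/0 indeterminate form.

Apply L'Hôpital's rule: differentiate numerator and denominator separately.
  f(x) = tan(x)   ⇒   f'(x) = tan(x)^2 + 1
  g(x) = sin(x)   ⇒   g'(x) = cos(x)
  lim(x→0) f'(x)/g'(x) = lim(x→0) (tan(x)^2 + 1)/(cos(x))
  = 1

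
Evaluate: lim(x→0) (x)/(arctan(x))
This is a 0/0 indeterminate form.

Apply L'Hôpital's rule: differentiate numerator and denominator separately.
  f(x) = x   ⇒   f'(x) = 1
  g(x) = atan(x)   ⇒   g'(x) = 1/(x^2 + 1)
  lim(x→0) f'(x)/g'(x) = lim(x→0) (1)/(1/(x^2 + 1))
  = 1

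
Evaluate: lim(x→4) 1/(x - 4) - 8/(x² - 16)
This is an ∞-∞ indeterminate form.

Combine fractions or rationalize to convert ∞-∞ to 0/0 form:
  lim(x→4) 1/(x - 4) - 8/(x² - 16) = 1/8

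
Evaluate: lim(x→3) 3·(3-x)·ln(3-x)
This is a 0·∞ indeterminate form.

Rewrite 0·∞ as a quotient (0/0 or ∞/∞ form), then apply L'Hôpital's rule:
  lim(x→3) 3·(3-x)·ln(3-x) = 0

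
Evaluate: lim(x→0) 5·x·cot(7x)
This is a 0·∞ indeterminate form.

Rewrite 0·∞ as a quotient (0/0 or ∞/∞ form), then apply L'Hôpital's rule:
  lim(x→0) 5·x·cot(7x) = 5/7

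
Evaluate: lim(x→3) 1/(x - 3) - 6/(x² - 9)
This is an ∞-∞ indeterminate form.

Combine fractions or rationalize to convert ∞-∞ to 0/0 form:
  lim(x→3) 1/(x - 3) - 6/(x² - 9) = 1/6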